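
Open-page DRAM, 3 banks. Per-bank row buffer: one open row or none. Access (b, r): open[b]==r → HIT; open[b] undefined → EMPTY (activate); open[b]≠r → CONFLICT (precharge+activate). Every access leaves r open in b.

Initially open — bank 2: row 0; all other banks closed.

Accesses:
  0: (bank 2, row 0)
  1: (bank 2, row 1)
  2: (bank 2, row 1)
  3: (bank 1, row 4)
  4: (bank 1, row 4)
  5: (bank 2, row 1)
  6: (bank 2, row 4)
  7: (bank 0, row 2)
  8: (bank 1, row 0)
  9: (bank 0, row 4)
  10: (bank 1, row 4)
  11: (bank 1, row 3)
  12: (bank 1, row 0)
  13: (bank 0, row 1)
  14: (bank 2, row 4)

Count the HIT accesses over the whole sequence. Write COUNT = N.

COUNT = 5

step 0: bank2 0->0 [HIT]
step 1: bank2 0->1 [CONFLICT]
step 2: bank2 1->1 [HIT]
step 3: bank1 None->4 [EMPTY]
step 4: bank1 4->4 [HIT]
step 5: bank2 1->1 [HIT]
step 6: bank2 1->4 [CONFLICT]
step 7: bank0 None->2 [EMPTY]
step 8: bank1 4->0 [CONFLICT]
step 9: bank0 2->4 [CONFLICT]
step 10: bank1 0->4 [CONFLICT]
step 11: bank1 4->3 [CONFLICT]
step 12: bank1 3->0 [CONFLICT]
step 13: bank0 4->1 [CONFLICT]
step 14: bank2 4->4 [HIT]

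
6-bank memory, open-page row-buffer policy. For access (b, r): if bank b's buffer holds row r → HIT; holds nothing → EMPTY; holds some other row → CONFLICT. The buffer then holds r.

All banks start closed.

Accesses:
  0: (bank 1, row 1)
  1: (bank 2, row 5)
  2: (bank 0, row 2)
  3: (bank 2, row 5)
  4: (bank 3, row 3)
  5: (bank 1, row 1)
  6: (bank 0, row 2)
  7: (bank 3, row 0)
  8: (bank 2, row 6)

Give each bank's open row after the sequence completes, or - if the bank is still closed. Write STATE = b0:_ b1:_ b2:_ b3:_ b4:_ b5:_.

0: bank 1 row 1 — prev None → EMPTY
1: bank 2 row 5 — prev None → EMPTY
2: bank 0 row 2 — prev None → EMPTY
3: bank 2 row 5 — prev 5 → HIT
4: bank 3 row 3 — prev None → EMPTY
5: bank 1 row 1 — prev 1 → HIT
6: bank 0 row 2 — prev 2 → HIT
7: bank 3 row 0 — prev 3 → CONFLICT
8: bank 2 row 6 — prev 5 → CONFLICT

STATE = b0:2 b1:1 b2:6 b3:0 b4:- b5:-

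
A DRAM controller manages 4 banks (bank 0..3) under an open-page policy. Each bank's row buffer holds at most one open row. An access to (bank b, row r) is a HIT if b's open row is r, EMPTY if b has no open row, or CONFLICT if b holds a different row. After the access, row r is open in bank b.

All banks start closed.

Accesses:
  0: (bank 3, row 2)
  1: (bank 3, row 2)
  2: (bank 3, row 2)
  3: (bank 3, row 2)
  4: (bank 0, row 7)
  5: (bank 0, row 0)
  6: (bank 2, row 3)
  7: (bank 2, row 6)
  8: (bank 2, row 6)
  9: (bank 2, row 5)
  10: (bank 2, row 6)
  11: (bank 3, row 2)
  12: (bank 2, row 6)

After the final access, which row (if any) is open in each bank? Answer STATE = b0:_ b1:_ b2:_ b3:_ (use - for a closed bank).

STATE = b0:0 b1:- b2:6 b3:2

step 0: bank3 None->2 [EMPTY]
step 1: bank3 2->2 [HIT]
step 2: bank3 2->2 [HIT]
step 3: bank3 2->2 [HIT]
step 4: bank0 None->7 [EMPTY]
step 5: bank0 7->0 [CONFLICT]
step 6: bank2 None->3 [EMPTY]
step 7: bank2 3->6 [CONFLICT]
step 8: bank2 6->6 [HIT]
step 9: bank2 6->5 [CONFLICT]
step 10: bank2 5->6 [CONFLICT]
step 11: bank3 2->2 [HIT]
step 12: bank2 6->6 [HIT]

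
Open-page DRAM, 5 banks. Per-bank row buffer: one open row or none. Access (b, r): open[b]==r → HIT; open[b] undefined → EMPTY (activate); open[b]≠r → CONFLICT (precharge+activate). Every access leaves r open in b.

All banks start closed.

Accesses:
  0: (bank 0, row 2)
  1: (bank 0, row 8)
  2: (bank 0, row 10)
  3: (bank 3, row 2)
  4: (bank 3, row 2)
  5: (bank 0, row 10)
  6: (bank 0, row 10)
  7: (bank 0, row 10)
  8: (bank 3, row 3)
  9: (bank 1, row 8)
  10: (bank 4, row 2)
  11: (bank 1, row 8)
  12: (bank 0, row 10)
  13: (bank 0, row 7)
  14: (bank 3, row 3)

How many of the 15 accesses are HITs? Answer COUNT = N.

#0 (0,2) E
#1 (0,8) C  (was 2)
#2 (0,10) C  (was 8)
#3 (3,2) E
#4 (3,2) H  (was 2)
#5 (0,10) H  (was 10)
#6 (0,10) H  (was 10)
#7 (0,10) H  (was 10)
#8 (3,3) C  (was 2)
#9 (1,8) E
#10 (4,2) E
#11 (1,8) H  (was 8)
#12 (0,10) H  (was 10)
#13 (0,7) C  (was 10)
#14 (3,3) H  (was 3)

COUNT = 7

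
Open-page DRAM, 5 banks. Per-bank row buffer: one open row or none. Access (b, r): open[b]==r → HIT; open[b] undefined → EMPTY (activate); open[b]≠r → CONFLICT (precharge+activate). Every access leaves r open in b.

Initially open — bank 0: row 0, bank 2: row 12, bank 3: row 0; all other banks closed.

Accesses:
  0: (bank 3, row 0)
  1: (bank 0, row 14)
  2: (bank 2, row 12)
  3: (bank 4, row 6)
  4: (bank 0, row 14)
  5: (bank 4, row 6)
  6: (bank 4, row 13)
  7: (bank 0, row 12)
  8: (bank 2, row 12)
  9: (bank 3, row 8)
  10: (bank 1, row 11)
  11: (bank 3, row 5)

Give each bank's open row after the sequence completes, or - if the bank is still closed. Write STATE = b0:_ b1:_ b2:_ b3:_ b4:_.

STATE = b0:12 b1:11 b2:12 b3:5 b4:13

step 0: bank3 0->0 [HIT]
step 1: bank0 0->14 [CONFLICT]
step 2: bank2 12->12 [HIT]
step 3: bank4 None->6 [EMPTY]
step 4: bank0 14->14 [HIT]
step 5: bank4 6->6 [HIT]
step 6: bank4 6->13 [CONFLICT]
step 7: bank0 14->12 [CONFLICT]
step 8: bank2 12->12 [HIT]
step 9: bank3 0->8 [CONFLICT]
step 10: bank1 None->11 [EMPTY]
step 11: bank3 8->5 [CONFLICT]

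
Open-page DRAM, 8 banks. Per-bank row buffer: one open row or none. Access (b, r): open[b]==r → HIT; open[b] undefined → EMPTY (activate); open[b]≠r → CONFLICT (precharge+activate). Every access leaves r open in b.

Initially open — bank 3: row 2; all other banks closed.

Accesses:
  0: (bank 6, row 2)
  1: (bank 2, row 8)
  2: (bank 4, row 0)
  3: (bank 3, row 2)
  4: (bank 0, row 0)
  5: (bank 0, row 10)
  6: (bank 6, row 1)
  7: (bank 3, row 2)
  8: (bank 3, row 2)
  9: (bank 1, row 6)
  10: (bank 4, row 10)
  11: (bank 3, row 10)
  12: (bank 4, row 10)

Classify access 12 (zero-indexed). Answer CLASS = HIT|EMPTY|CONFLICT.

  [0] b6 r2: no row ⇒ E
  [1] b2 r8: no row ⇒ E
  [2] b4 r0: no row ⇒ E
  [3] b3 r2: had r2 ⇒ H
  [4] b0 r0: no row ⇒ E
  [5] b0 r10: had r0 ⇒ C
  [6] b6 r1: had r2 ⇒ C
  [7] b3 r2: had r2 ⇒ H
  [8] b3 r2: had r2 ⇒ H
  [9] b1 r6: no row ⇒ E
  [10] b4 r10: had r0 ⇒ C
  [11] b3 r10: had r2 ⇒ C
  [12] b4 r10: had r10 ⇒ H

CLASS = HIT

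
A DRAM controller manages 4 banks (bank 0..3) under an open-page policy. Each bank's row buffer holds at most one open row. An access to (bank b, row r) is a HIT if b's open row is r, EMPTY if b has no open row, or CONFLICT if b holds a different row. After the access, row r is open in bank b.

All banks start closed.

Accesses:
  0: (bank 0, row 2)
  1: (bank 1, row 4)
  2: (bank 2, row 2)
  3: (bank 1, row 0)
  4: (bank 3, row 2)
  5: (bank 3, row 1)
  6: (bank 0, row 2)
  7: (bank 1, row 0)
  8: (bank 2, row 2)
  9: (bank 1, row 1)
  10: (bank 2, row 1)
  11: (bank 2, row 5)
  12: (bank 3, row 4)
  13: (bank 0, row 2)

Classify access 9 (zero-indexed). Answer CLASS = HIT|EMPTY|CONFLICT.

#0 (0,2) E
#1 (1,4) E
#2 (2,2) E
#3 (1,0) C  (was 4)
#4 (3,2) E
#5 (3,1) C  (was 2)
#6 (0,2) H  (was 2)
#7 (1,0) H  (was 0)
#8 (2,2) H  (was 2)
#9 (1,1) C  (was 0)
#10 (2,1) C  (was 2)
#11 (2,5) C  (was 1)
#12 (3,4) C  (was 1)
#13 (0,2) H  (was 2)

CLASS = CONFLICT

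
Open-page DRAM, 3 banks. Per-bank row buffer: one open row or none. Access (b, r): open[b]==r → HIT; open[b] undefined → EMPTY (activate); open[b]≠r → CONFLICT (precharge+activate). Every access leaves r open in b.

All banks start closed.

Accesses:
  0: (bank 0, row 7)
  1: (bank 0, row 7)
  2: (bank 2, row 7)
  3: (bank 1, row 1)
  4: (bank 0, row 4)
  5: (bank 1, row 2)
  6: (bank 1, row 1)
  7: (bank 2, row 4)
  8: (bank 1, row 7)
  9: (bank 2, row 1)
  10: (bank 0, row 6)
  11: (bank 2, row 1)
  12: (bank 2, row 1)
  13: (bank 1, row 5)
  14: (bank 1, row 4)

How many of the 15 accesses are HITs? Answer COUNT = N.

COUNT = 3

#0 (0,7) E
#1 (0,7) H  (was 7)
#2 (2,7) E
#3 (1,1) E
#4 (0,4) C  (was 7)
#5 (1,2) C  (was 1)
#6 (1,1) C  (was 2)
#7 (2,4) C  (was 7)
#8 (1,7) C  (was 1)
#9 (2,1) C  (was 4)
#10 (0,6) C  (was 4)
#11 (2,1) H  (was 1)
#12 (2,1) H  (was 1)
#13 (1,5) C  (was 7)
#14 (1,4) C  (was 5)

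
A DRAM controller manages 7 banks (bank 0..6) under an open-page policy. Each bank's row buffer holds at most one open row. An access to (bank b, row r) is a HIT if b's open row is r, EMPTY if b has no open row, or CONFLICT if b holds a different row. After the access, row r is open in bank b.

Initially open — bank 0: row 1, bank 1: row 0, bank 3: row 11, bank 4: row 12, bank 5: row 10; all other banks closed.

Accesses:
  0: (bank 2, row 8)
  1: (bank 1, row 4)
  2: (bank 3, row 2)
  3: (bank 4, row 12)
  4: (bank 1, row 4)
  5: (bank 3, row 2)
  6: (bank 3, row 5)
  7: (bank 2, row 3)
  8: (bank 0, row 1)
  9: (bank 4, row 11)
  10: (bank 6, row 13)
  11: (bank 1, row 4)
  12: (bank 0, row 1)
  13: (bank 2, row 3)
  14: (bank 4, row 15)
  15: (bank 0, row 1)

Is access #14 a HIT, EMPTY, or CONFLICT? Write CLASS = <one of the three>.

CLASS = CONFLICT

#0 (2,8) E
#1 (1,4) C  (was 0)
#2 (3,2) C  (was 11)
#3 (4,12) H  (was 12)
#4 (1,4) H  (was 4)
#5 (3,2) H  (was 2)
#6 (3,5) C  (was 2)
#7 (2,3) C  (was 8)
#8 (0,1) H  (was 1)
#9 (4,11) C  (was 12)
#10 (6,13) E
#11 (1,4) H  (was 4)
#12 (0,1) H  (was 1)
#13 (2,3) H  (was 3)
#14 (4,15) C  (was 11)
#15 (0,1) H  (was 1)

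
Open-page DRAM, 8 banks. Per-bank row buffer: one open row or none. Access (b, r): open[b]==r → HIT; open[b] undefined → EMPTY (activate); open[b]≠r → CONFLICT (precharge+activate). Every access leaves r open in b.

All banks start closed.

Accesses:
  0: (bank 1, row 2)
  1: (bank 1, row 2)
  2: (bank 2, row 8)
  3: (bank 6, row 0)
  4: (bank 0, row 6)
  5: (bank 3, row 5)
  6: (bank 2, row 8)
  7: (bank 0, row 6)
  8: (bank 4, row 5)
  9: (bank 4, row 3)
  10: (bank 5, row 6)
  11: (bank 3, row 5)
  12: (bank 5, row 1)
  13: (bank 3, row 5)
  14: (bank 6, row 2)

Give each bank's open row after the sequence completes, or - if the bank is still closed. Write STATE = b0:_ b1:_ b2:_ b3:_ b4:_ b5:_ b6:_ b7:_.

STATE = b0:6 b1:2 b2:8 b3:5 b4:3 b5:1 b6:2 b7:-

#0 (1,2) E
#1 (1,2) H  (was 2)
#2 (2,8) E
#3 (6,0) E
#4 (0,6) E
#5 (3,5) E
#6 (2,8) H  (was 8)
#7 (0,6) H  (was 6)
#8 (4,5) E
#9 (4,3) C  (was 5)
#10 (5,6) E
#11 (3,5) H  (was 5)
#12 (5,1) C  (was 6)
#13 (3,5) H  (was 5)
#14 (6,2) C  (was 0)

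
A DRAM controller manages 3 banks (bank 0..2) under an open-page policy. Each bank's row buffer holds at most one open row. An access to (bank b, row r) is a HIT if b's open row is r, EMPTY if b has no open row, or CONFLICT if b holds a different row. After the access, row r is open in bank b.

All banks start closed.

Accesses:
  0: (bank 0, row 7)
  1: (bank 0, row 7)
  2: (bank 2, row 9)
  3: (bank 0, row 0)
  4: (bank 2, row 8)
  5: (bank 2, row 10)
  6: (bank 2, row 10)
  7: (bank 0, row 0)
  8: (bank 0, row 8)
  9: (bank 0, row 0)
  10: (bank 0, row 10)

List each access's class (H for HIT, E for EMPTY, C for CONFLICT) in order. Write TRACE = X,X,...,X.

step 0: bank0 None->7 [EMPTY]
step 1: bank0 7->7 [HIT]
step 2: bank2 None->9 [EMPTY]
step 3: bank0 7->0 [CONFLICT]
step 4: bank2 9->8 [CONFLICT]
step 5: bank2 8->10 [CONFLICT]
step 6: bank2 10->10 [HIT]
step 7: bank0 0->0 [HIT]
step 8: bank0 0->8 [CONFLICT]
step 9: bank0 8->0 [CONFLICT]
step 10: bank0 0->10 [CONFLICT]

TRACE = E,H,E,C,C,C,H,H,C,C,C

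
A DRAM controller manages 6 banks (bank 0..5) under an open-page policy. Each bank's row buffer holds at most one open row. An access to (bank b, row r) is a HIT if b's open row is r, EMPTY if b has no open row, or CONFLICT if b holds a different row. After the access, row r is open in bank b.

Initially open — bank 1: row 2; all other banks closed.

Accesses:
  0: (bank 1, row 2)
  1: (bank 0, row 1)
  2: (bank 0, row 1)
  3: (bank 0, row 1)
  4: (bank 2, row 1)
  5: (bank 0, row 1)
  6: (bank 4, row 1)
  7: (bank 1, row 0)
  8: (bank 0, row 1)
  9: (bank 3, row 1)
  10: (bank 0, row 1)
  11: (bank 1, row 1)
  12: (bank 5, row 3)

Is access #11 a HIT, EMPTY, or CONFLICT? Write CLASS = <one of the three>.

#0 (1,2) H  (was 2)
#1 (0,1) E
#2 (0,1) H  (was 1)
#3 (0,1) H  (was 1)
#4 (2,1) E
#5 (0,1) H  (was 1)
#6 (4,1) E
#7 (1,0) C  (was 2)
#8 (0,1) H  (was 1)
#9 (3,1) E
#10 (0,1) H  (was 1)
#11 (1,1) C  (was 0)
#12 (5,3) E

CLASS = CONFLICT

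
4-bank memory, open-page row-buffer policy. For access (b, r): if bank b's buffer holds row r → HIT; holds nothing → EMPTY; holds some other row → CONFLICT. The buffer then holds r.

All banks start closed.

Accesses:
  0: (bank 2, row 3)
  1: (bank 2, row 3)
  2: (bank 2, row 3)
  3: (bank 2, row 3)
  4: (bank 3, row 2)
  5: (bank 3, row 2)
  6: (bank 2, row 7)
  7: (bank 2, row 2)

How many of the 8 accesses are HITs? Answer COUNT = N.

COUNT = 4

0: bank 2 row 3 — prev None → EMPTY
1: bank 2 row 3 — prev 3 → HIT
2: bank 2 row 3 — prev 3 → HIT
3: bank 2 row 3 — prev 3 → HIT
4: bank 3 row 2 — prev None → EMPTY
5: bank 3 row 2 — prev 2 → HIT
6: bank 2 row 7 — prev 3 → CONFLICT
7: bank 2 row 2 — prev 7 → CONFLICT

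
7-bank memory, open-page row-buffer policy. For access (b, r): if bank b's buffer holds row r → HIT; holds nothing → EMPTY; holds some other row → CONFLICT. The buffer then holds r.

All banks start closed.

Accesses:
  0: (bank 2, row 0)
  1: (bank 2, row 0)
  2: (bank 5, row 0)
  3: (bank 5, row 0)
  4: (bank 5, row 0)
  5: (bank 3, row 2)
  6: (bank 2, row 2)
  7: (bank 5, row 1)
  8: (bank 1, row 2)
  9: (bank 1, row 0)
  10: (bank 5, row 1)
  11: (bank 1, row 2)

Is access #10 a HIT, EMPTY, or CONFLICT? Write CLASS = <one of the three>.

step 0: bank2 None->0 [EMPTY]
step 1: bank2 0->0 [HIT]
step 2: bank5 None->0 [EMPTY]
step 3: bank5 0->0 [HIT]
step 4: bank5 0->0 [HIT]
step 5: bank3 None->2 [EMPTY]
step 6: bank2 0->2 [CONFLICT]
step 7: bank5 0->1 [CONFLICT]
step 8: bank1 None->2 [EMPTY]
step 9: bank1 2->0 [CONFLICT]
step 10: bank5 1->1 [HIT]
step 11: bank1 0->2 [CONFLICT]

CLASS = HIT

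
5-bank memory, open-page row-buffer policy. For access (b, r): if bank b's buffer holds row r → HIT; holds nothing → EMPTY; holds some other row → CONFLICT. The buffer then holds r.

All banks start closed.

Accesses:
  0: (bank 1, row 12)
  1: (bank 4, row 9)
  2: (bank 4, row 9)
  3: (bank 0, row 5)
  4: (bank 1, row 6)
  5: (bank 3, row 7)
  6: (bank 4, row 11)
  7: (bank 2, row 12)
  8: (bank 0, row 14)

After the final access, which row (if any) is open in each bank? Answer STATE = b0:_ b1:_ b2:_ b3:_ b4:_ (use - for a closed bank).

STATE = b0:14 b1:6 b2:12 b3:7 b4:11

step 0: bank1 None->12 [EMPTY]
step 1: bank4 None->9 [EMPTY]
step 2: bank4 9->9 [HIT]
step 3: bank0 None->5 [EMPTY]
step 4: bank1 12->6 [CONFLICT]
step 5: bank3 None->7 [EMPTY]
step 6: bank4 9->11 [CONFLICT]
step 7: bank2 None->12 [EMPTY]
step 8: bank0 5->14 [CONFLICT]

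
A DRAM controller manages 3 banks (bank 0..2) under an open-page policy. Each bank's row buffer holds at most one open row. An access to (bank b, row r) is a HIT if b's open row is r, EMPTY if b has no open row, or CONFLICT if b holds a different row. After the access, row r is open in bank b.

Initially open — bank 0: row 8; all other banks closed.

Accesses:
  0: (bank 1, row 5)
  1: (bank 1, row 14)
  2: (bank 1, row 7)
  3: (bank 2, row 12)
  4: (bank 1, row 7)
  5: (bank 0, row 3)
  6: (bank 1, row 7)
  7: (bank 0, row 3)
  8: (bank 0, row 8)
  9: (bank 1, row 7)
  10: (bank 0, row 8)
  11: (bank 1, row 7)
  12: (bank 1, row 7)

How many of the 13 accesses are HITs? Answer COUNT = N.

#0 (1,5) E
#1 (1,14) C  (was 5)
#2 (1,7) C  (was 14)
#3 (2,12) E
#4 (1,7) H  (was 7)
#5 (0,3) C  (was 8)
#6 (1,7) H  (was 7)
#7 (0,3) H  (was 3)
#8 (0,8) C  (was 3)
#9 (1,7) H  (was 7)
#10 (0,8) H  (was 8)
#11 (1,7) H  (was 7)
#12 (1,7) H  (was 7)

COUNT = 7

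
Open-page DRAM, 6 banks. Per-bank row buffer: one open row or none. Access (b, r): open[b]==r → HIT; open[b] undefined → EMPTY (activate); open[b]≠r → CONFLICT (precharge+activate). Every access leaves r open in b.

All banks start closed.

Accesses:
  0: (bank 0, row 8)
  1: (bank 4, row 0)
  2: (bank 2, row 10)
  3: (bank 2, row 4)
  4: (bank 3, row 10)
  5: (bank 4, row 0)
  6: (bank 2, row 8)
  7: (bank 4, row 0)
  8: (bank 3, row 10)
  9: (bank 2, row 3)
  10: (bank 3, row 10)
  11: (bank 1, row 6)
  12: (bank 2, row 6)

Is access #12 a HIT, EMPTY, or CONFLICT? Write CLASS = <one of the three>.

CLASS = CONFLICT

step 0: bank0 None->8 [EMPTY]
step 1: bank4 None->0 [EMPTY]
step 2: bank2 None->10 [EMPTY]
step 3: bank2 10->4 [CONFLICT]
step 4: bank3 None->10 [EMPTY]
step 5: bank4 0->0 [HIT]
step 6: bank2 4->8 [CONFLICT]
step 7: bank4 0->0 [HIT]
step 8: bank3 10->10 [HIT]
step 9: bank2 8->3 [CONFLICT]
step 10: bank3 10->10 [HIT]
step 11: bank1 None->6 [EMPTY]
step 12: bank2 3->6 [CONFLICT]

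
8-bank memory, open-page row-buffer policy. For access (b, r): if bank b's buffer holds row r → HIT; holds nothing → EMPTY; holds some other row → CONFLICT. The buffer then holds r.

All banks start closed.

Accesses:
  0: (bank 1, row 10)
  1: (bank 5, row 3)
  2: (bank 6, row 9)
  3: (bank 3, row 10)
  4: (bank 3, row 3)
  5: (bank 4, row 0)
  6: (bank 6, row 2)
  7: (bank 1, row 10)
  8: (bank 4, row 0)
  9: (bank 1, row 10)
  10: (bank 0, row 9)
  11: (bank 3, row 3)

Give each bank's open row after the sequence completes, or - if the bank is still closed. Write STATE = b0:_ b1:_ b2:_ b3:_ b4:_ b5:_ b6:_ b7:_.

0: bank 1 row 10 — prev None → EMPTY
1: bank 5 row 3 — prev None → EMPTY
2: bank 6 row 9 — prev None → EMPTY
3: bank 3 row 10 — prev None → EMPTY
4: bank 3 row 3 — prev 10 → CONFLICT
5: bank 4 row 0 — prev None → EMPTY
6: bank 6 row 2 — prev 9 → CONFLICT
7: bank 1 row 10 — prev 10 → HIT
8: bank 4 row 0 — prev 0 → HIT
9: bank 1 row 10 — prev 10 → HIT
10: bank 0 row 9 — prev None → EMPTY
11: bank 3 row 3 — prev 3 → HIT

STATE = b0:9 b1:10 b2:- b3:3 b4:0 b5:3 b6:2 b7:-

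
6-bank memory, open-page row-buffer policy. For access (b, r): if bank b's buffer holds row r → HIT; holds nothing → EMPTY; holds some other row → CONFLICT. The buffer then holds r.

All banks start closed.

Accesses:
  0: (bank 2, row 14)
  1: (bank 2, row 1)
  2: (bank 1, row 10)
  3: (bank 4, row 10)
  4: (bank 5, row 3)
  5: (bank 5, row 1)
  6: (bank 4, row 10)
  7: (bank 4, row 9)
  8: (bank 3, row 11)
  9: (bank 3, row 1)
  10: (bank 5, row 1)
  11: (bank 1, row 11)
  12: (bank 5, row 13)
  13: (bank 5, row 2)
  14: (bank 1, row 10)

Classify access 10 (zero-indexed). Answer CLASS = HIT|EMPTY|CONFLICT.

CLASS = HIT

step 0: bank2 None->14 [EMPTY]
step 1: bank2 14->1 [CONFLICT]
step 2: bank1 None->10 [EMPTY]
step 3: bank4 None->10 [EMPTY]
step 4: bank5 None->3 [EMPTY]
step 5: bank5 3->1 [CONFLICT]
step 6: bank4 10->10 [HIT]
step 7: bank4 10->9 [CONFLICT]
step 8: bank3 None->11 [EMPTY]
step 9: bank3 11->1 [CONFLICT]
step 10: bank5 1->1 [HIT]
step 11: bank1 10->11 [CONFLICT]
step 12: bank5 1->13 [CONFLICT]
step 13: bank5 13->2 [CONFLICT]
step 14: bank1 11->10 [CONFLICT]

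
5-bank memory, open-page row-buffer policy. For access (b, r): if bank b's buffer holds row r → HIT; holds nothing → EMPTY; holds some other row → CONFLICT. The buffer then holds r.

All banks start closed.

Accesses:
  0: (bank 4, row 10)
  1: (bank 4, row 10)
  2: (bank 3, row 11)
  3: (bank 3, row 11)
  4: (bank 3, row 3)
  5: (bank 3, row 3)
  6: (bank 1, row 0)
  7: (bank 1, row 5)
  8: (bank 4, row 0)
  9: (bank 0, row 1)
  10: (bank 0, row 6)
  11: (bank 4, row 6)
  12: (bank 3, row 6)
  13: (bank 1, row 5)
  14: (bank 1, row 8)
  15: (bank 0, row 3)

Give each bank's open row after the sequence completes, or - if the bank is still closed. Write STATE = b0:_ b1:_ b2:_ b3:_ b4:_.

STATE = b0:3 b1:8 b2:- b3:6 b4:6

0: bank 4 row 10 — prev None → EMPTY
1: bank 4 row 10 — prev 10 → HIT
2: bank 3 row 11 — prev None → EMPTY
3: bank 3 row 11 — prev 11 → HIT
4: bank 3 row 3 — prev 11 → CONFLICT
5: bank 3 row 3 — prev 3 → HIT
6: bank 1 row 0 — prev None → EMPTY
7: bank 1 row 5 — prev 0 → CONFLICT
8: bank 4 row 0 — prev 10 → CONFLICT
9: bank 0 row 1 — prev None → EMPTY
10: bank 0 row 6 — prev 1 → CONFLICT
11: bank 4 row 6 — prev 0 → CONFLICT
12: bank 3 row 6 — prev 3 → CONFLICT
13: bank 1 row 5 — prev 5 → HIT
14: bank 1 row 8 — prev 5 → CONFLICT
15: bank 0 row 3 — prev 6 → CONFLICT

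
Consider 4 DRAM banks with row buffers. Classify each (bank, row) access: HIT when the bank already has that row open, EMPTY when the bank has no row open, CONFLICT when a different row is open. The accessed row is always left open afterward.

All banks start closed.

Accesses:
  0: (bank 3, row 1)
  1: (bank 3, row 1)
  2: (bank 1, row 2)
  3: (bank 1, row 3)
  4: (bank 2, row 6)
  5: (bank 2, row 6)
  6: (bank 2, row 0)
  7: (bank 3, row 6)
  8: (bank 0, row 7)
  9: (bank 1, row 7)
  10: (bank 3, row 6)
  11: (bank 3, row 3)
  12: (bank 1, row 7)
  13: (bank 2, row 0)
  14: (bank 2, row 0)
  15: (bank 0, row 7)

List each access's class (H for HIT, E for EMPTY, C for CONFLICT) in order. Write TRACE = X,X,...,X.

0: bank 3 row 1 — prev None → EMPTY
1: bank 3 row 1 — prev 1 → HIT
2: bank 1 row 2 — prev None → EMPTY
3: bank 1 row 3 — prev 2 → CONFLICT
4: bank 2 row 6 — prev None → EMPTY
5: bank 2 row 6 — prev 6 → HIT
6: bank 2 row 0 — prev 6 → CONFLICT
7: bank 3 row 6 — prev 1 → CONFLICT
8: bank 0 row 7 — prev None → EMPTY
9: bank 1 row 7 — prev 3 → CONFLICT
10: bank 3 row 6 — prev 6 → HIT
11: bank 3 row 3 — prev 6 → CONFLICT
12: bank 1 row 7 — prev 7 → HIT
13: bank 2 row 0 — prev 0 → HIT
14: bank 2 row 0 — prev 0 → HIT
15: bank 0 row 7 — prev 7 → HIT

TRACE = E,H,E,C,E,H,C,C,E,C,H,C,H,H,H,H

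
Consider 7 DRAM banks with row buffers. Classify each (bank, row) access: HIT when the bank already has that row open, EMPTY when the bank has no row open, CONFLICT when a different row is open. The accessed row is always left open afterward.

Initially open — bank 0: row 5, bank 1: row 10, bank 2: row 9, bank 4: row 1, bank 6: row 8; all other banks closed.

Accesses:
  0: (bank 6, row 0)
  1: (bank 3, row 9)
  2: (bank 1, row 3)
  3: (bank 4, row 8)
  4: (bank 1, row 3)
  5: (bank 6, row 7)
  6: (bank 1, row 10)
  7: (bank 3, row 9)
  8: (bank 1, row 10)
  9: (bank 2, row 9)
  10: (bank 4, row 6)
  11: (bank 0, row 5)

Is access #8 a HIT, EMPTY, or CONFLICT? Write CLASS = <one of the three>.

#0 (6,0) C  (was 8)
#1 (3,9) E
#2 (1,3) C  (was 10)
#3 (4,8) C  (was 1)
#4 (1,3) H  (was 3)
#5 (6,7) C  (was 0)
#6 (1,10) C  (was 3)
#7 (3,9) H  (was 9)
#8 (1,10) H  (was 10)
#9 (2,9) H  (was 9)
#10 (4,6) C  (was 8)
#11 (0,5) H  (was 5)

CLASS = HIT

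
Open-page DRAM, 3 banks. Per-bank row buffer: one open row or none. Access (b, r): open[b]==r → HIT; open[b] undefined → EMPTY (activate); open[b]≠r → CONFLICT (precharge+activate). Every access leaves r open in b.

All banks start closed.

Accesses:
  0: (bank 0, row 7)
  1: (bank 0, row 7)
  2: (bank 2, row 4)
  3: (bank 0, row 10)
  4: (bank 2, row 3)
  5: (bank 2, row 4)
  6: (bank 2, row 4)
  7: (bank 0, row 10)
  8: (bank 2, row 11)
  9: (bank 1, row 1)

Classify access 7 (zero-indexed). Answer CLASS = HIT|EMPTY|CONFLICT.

  [0] b0 r7: no row ⇒ E
  [1] b0 r7: had r7 ⇒ H
  [2] b2 r4: no row ⇒ E
  [3] b0 r10: had r7 ⇒ C
  [4] b2 r3: had r4 ⇒ C
  [5] b2 r4: had r3 ⇒ C
  [6] b2 r4: had r4 ⇒ H
  [7] b0 r10: had r10 ⇒ H
  [8] b2 r11: had r4 ⇒ C
  [9] b1 r1: no row ⇒ E

CLASS = HIT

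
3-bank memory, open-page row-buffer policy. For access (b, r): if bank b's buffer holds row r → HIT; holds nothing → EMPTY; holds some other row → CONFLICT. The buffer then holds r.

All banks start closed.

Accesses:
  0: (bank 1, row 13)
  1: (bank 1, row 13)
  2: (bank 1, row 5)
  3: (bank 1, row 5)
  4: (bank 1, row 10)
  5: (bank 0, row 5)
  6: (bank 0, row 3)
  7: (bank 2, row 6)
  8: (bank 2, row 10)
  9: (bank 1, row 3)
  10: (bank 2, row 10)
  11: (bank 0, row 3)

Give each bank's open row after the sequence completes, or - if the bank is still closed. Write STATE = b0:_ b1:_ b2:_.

STATE = b0:3 b1:3 b2:10

  [0] b1 r13: no row ⇒ E
  [1] b1 r13: had r13 ⇒ H
  [2] b1 r5: had r13 ⇒ C
  [3] b1 r5: had r5 ⇒ H
  [4] b1 r10: had r5 ⇒ C
  [5] b0 r5: no row ⇒ E
  [6] b0 r3: had r5 ⇒ C
  [7] b2 r6: no row ⇒ E
  [8] b2 r10: had r6 ⇒ C
  [9] b1 r3: had r10 ⇒ C
  [10] b2 r10: had r10 ⇒ H
  [11] b0 r3: had r3 ⇒ H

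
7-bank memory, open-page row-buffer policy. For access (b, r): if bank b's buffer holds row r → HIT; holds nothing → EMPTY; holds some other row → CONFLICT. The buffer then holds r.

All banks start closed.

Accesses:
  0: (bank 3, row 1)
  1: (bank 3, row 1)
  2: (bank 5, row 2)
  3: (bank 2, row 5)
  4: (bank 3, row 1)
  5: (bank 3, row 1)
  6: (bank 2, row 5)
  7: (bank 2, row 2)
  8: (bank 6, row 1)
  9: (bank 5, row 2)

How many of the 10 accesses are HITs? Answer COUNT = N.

COUNT = 5

  [0] b3 r1: no row ⇒ E
  [1] b3 r1: had r1 ⇒ H
  [2] b5 r2: no row ⇒ E
  [3] b2 r5: no row ⇒ E
  [4] b3 r1: had r1 ⇒ H
  [5] b3 r1: had r1 ⇒ H
  [6] b2 r5: had r5 ⇒ H
  [7] b2 r2: had r5 ⇒ C
  [8] b6 r1: no row ⇒ E
  [9] b5 r2: had r2 ⇒ H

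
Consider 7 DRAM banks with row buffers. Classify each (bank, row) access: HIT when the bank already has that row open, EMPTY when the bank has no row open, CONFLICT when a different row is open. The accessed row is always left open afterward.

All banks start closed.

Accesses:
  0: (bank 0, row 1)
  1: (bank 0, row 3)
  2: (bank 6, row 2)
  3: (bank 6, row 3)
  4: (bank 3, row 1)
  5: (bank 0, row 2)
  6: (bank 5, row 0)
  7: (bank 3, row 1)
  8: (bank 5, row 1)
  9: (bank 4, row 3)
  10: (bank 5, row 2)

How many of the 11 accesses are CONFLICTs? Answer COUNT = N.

COUNT = 5

step 0: bank0 None->1 [EMPTY]
step 1: bank0 1->3 [CONFLICT]
step 2: bank6 None->2 [EMPTY]
step 3: bank6 2->3 [CONFLICT]
step 4: bank3 None->1 [EMPTY]
step 5: bank0 3->2 [CONFLICT]
step 6: bank5 None->0 [EMPTY]
step 7: bank3 1->1 [HIT]
step 8: bank5 0->1 [CONFLICT]
step 9: bank4 None->3 [EMPTY]
step 10: bank5 1->2 [CONFLICT]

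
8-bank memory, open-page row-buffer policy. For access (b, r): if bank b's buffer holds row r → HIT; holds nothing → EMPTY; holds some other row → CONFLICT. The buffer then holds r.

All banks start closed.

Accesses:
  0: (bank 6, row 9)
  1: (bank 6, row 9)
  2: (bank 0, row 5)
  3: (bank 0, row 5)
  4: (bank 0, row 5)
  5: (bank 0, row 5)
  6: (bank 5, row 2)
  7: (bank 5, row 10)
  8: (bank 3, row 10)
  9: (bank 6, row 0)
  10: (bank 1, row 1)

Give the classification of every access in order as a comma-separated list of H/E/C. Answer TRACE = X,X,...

0: bank 6 row 9 — prev None → EMPTY
1: bank 6 row 9 — prev 9 → HIT
2: bank 0 row 5 — prev None → EMPTY
3: bank 0 row 5 — prev 5 → HIT
4: bank 0 row 5 — prev 5 → HIT
5: bank 0 row 5 — prev 5 → HIT
6: bank 5 row 2 — prev None → EMPTY
7: bank 5 row 10 — prev 2 → CONFLICT
8: bank 3 row 10 — prev None → EMPTY
9: bank 6 row 0 — prev 9 → CONFLICT
10: bank 1 row 1 — prev None → EMPTY

TRACE = E,H,E,H,H,H,E,C,E,C,E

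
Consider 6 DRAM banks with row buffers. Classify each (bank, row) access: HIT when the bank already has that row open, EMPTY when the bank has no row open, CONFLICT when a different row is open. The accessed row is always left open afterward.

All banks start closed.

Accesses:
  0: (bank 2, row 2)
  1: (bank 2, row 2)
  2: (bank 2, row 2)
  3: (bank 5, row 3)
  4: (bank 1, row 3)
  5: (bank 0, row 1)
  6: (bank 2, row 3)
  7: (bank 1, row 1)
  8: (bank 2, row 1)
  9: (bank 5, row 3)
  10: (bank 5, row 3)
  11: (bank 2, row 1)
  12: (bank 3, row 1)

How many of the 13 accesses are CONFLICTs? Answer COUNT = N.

  [0] b2 r2: no row ⇒ E
  [1] b2 r2: had r2 ⇒ H
  [2] b2 r2: had r2 ⇒ H
  [3] b5 r3: no row ⇒ E
  [4] b1 r3: no row ⇒ E
  [5] b0 r1: no row ⇒ E
  [6] b2 r3: had r2 ⇒ C
  [7] b1 r1: had r3 ⇒ C
  [8] b2 r1: had r3 ⇒ C
  [9] b5 r3: had r3 ⇒ H
  [10] b5 r3: had r3 ⇒ H
  [11] b2 r1: had r1 ⇒ H
  [12] b3 r1: no row ⇒ E

COUNT = 3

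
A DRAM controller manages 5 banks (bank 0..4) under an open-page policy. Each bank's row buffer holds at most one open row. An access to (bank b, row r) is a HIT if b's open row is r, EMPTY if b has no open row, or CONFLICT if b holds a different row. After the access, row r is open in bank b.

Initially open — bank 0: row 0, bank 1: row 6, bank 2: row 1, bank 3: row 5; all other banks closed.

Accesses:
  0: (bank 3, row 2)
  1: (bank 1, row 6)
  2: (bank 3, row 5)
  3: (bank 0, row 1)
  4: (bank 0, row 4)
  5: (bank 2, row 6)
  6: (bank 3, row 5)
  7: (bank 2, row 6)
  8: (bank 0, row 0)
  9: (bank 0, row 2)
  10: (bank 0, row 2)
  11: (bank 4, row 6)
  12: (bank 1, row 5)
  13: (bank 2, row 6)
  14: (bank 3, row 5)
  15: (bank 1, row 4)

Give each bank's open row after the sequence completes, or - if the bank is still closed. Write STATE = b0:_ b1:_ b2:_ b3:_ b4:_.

#0 (3,2) C  (was 5)
#1 (1,6) H  (was 6)
#2 (3,5) C  (was 2)
#3 (0,1) C  (was 0)
#4 (0,4) C  (was 1)
#5 (2,6) C  (was 1)
#6 (3,5) H  (was 5)
#7 (2,6) H  (was 6)
#8 (0,0) C  (was 4)
#9 (0,2) C  (was 0)
#10 (0,2) H  (was 2)
#11 (4,6) E
#12 (1,5) C  (was 6)
#13 (2,6) H  (was 6)
#14 (3,5) H  (was 5)
#15 (1,4) C  (was 5)

STATE = b0:2 b1:4 b2:6 b3:5 b4:6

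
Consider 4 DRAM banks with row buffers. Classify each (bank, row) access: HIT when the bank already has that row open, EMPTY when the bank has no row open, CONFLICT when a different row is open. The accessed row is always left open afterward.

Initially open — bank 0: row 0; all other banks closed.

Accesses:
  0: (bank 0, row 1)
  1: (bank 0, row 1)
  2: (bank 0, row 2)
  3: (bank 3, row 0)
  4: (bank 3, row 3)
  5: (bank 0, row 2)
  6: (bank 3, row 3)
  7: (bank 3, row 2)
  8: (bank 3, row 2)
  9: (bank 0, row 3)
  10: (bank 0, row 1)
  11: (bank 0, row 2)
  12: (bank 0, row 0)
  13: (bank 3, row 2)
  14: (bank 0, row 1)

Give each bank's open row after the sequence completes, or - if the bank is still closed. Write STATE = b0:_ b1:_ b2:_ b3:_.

#0 (0,1) C  (was 0)
#1 (0,1) H  (was 1)
#2 (0,2) C  (was 1)
#3 (3,0) E
#4 (3,3) C  (was 0)
#5 (0,2) H  (was 2)
#6 (3,3) H  (was 3)
#7 (3,2) C  (was 3)
#8 (3,2) H  (was 2)
#9 (0,3) C  (was 2)
#10 (0,1) C  (was 3)
#11 (0,2) C  (was 1)
#12 (0,0) C  (was 2)
#13 (3,2) H  (was 2)
#14 (0,1) C  (was 0)

STATE = b0:1 b1:- b2:- b3:2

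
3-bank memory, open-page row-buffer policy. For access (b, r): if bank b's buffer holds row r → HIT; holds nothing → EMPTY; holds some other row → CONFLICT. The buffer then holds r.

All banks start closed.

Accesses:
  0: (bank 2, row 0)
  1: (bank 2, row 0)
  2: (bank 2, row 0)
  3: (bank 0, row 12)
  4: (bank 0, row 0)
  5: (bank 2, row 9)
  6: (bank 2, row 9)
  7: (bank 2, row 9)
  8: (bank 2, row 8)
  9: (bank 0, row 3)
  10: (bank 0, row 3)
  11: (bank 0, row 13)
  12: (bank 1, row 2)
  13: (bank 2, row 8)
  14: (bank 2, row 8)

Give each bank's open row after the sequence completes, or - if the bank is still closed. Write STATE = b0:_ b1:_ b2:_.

STATE = b0:13 b1:2 b2:8

step 0: bank2 None->0 [EMPTY]
step 1: bank2 0->0 [HIT]
step 2: bank2 0->0 [HIT]
step 3: bank0 None->12 [EMPTY]
step 4: bank0 12->0 [CONFLICT]
step 5: bank2 0->9 [CONFLICT]
step 6: bank2 9->9 [HIT]
step 7: bank2 9->9 [HIT]
step 8: bank2 9->8 [CONFLICT]
step 9: bank0 0->3 [CONFLICT]
step 10: bank0 3->3 [HIT]
step 11: bank0 3->13 [CONFLICT]
step 12: bank1 None->2 [EMPTY]
step 13: bank2 8->8 [HIT]
step 14: bank2 8->8 [HIT]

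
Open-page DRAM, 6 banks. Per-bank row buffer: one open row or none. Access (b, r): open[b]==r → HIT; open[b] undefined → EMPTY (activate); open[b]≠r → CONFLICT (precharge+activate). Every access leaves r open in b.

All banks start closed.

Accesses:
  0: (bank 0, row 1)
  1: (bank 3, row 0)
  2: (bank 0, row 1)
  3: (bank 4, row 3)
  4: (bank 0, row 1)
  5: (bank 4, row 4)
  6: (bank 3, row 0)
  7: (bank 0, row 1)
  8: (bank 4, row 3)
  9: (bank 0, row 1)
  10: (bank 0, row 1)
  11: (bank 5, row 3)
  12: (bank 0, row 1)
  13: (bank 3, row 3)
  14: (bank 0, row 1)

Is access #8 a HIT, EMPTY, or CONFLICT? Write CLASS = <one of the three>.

step 0: bank0 None->1 [EMPTY]
step 1: bank3 None->0 [EMPTY]
step 2: bank0 1->1 [HIT]
step 3: bank4 None->3 [EMPTY]
step 4: bank0 1->1 [HIT]
step 5: bank4 3->4 [CONFLICT]
step 6: bank3 0->0 [HIT]
step 7: bank0 1->1 [HIT]
step 8: bank4 4->3 [CONFLICT]
step 9: bank0 1->1 [HIT]
step 10: bank0 1->1 [HIT]
step 11: bank5 None->3 [EMPTY]
step 12: bank0 1->1 [HIT]
step 13: bank3 0->3 [CONFLICT]
step 14: bank0 1->1 [HIT]

CLASS = CONFLICT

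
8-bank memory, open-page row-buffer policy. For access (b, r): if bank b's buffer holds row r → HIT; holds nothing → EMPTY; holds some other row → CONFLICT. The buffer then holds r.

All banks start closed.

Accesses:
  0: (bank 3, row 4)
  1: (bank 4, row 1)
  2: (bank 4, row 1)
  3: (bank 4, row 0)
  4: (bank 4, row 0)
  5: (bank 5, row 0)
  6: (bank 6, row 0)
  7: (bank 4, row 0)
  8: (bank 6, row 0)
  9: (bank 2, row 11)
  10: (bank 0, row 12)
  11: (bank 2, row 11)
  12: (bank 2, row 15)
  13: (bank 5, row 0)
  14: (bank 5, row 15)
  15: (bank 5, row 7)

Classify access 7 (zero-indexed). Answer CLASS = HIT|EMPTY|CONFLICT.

CLASS = HIT

0: bank 3 row 4 — prev None → EMPTY
1: bank 4 row 1 — prev None → EMPTY
2: bank 4 row 1 — prev 1 → HIT
3: bank 4 row 0 — prev 1 → CONFLICT
4: bank 4 row 0 — prev 0 → HIT
5: bank 5 row 0 — prev None → EMPTY
6: bank 6 row 0 — prev None → EMPTY
7: bank 4 row 0 — prev 0 → HIT
8: bank 6 row 0 — prev 0 → HIT
9: bank 2 row 11 — prev None → EMPTY
10: bank 0 row 12 — prev None → EMPTY
11: bank 2 row 11 — prev 11 → HIT
12: bank 2 row 15 — prev 11 → CONFLICT
13: bank 5 row 0 — prev 0 → HIT
14: bank 5 row 15 — prev 0 → CONFLICT
15: bank 5 row 7 — prev 15 → CONFLICT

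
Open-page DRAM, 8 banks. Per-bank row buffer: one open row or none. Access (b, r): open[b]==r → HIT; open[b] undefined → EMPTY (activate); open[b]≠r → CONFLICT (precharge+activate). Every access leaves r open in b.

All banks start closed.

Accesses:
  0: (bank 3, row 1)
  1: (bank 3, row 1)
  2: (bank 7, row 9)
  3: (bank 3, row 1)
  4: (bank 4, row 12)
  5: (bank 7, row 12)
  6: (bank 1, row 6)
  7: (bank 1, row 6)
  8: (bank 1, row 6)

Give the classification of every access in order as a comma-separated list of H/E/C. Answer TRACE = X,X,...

step 0: bank3 None->1 [EMPTY]
step 1: bank3 1->1 [HIT]
step 2: bank7 None->9 [EMPTY]
step 3: bank3 1->1 [HIT]
step 4: bank4 None->12 [EMPTY]
step 5: bank7 9->12 [CONFLICT]
step 6: bank1 None->6 [EMPTY]
step 7: bank1 6->6 [HIT]
step 8: bank1 6->6 [HIT]

TRACE = E,H,E,H,E,C,E,H,H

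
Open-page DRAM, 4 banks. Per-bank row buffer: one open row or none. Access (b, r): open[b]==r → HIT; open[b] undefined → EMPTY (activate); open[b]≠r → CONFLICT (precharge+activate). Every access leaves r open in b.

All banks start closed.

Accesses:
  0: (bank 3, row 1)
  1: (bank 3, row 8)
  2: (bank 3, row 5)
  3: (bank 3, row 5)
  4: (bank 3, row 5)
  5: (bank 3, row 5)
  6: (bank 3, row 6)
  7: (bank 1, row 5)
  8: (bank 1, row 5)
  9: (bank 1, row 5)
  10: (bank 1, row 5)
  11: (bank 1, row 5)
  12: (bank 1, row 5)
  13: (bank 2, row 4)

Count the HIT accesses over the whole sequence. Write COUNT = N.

COUNT = 8

#0 (3,1) E
#1 (3,8) C  (was 1)
#2 (3,5) C  (was 8)
#3 (3,5) H  (was 5)
#4 (3,5) H  (was 5)
#5 (3,5) H  (was 5)
#6 (3,6) C  (was 5)
#7 (1,5) E
#8 (1,5) H  (was 5)
#9 (1,5) H  (was 5)
#10 (1,5) H  (was 5)
#11 (1,5) H  (was 5)
#12 (1,5) H  (was 5)
#13 (2,4) E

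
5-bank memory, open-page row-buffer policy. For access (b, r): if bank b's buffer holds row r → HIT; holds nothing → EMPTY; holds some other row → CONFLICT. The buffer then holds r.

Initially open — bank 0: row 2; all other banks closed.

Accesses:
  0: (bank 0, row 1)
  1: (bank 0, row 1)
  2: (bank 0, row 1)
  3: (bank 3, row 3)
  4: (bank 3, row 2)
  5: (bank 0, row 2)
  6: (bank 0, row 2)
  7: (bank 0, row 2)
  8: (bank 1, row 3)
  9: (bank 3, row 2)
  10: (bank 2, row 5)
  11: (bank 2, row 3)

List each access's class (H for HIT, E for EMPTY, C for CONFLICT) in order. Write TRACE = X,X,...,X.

TRACE = C,H,H,E,C,C,H,H,E,H,E,C

step 0: bank0 2->1 [CONFLICT]
step 1: bank0 1->1 [HIT]
step 2: bank0 1->1 [HIT]
step 3: bank3 None->3 [EMPTY]
step 4: bank3 3->2 [CONFLICT]
step 5: bank0 1->2 [CONFLICT]
step 6: bank0 2->2 [HIT]
step 7: bank0 2->2 [HIT]
step 8: bank1 None->3 [EMPTY]
step 9: bank3 2->2 [HIT]
step 10: bank2 None->5 [EMPTY]
step 11: bank2 5->3 [CONFLICT]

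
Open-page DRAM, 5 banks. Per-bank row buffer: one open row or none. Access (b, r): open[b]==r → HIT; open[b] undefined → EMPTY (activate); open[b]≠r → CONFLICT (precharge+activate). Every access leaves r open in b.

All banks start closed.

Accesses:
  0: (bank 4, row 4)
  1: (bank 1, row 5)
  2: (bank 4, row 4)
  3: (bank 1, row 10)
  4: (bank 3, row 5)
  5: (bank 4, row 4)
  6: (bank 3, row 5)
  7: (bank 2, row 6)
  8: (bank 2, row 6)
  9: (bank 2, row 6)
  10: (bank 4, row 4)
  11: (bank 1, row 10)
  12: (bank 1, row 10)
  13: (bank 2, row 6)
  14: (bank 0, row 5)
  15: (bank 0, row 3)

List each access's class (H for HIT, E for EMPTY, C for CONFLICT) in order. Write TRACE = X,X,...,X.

TRACE = E,E,H,C,E,H,H,E,H,H,H,H,H,H,E,C

step 0: bank4 None->4 [EMPTY]
step 1: bank1 None->5 [EMPTY]
step 2: bank4 4->4 [HIT]
step 3: bank1 5->10 [CONFLICT]
step 4: bank3 None->5 [EMPTY]
step 5: bank4 4->4 [HIT]
step 6: bank3 5->5 [HIT]
step 7: bank2 None->6 [EMPTY]
step 8: bank2 6->6 [HIT]
step 9: bank2 6->6 [HIT]
step 10: bank4 4->4 [HIT]
step 11: bank1 10->10 [HIT]
step 12: bank1 10->10 [HIT]
step 13: bank2 6->6 [HIT]
step 14: bank0 None->5 [EMPTY]
step 15: bank0 5->3 [CONFLICT]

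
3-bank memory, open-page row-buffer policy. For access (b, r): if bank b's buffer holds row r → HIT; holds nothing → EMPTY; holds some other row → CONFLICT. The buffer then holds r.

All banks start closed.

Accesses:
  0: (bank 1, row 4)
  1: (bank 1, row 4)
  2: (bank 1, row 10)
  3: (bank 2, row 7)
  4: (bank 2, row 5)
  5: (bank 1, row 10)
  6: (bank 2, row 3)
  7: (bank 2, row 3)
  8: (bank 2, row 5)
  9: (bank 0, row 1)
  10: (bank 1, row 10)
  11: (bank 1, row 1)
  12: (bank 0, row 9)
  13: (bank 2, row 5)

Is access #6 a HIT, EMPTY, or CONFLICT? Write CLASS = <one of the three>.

CLASS = CONFLICT

#0 (1,4) E
#1 (1,4) H  (was 4)
#2 (1,10) C  (was 4)
#3 (2,7) E
#4 (2,5) C  (was 7)
#5 (1,10) H  (was 10)
#6 (2,3) C  (was 5)
#7 (2,3) H  (was 3)
#8 (2,5) C  (was 3)
#9 (0,1) E
#10 (1,10) H  (was 10)
#11 (1,1) C  (was 10)
#12 (0,9) C  (was 1)
#13 (2,5) H  (was 5)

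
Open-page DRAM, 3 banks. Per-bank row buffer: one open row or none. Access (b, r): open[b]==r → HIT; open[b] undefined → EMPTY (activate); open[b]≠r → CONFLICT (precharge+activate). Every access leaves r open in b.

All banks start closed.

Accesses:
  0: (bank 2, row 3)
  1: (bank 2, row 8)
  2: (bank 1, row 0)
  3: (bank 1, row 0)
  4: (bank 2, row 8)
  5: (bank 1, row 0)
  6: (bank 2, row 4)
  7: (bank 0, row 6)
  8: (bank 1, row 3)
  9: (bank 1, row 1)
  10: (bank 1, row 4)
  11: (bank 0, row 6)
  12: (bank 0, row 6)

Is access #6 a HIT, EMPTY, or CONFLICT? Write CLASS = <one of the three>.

#0 (2,3) E
#1 (2,8) C  (was 3)
#2 (1,0) E
#3 (1,0) H  (was 0)
#4 (2,8) H  (was 8)
#5 (1,0) H  (was 0)
#6 (2,4) C  (was 8)
#7 (0,6) E
#8 (1,3) C  (was 0)
#9 (1,1) C  (was 3)
#10 (1,4) C  (was 1)
#11 (0,6) H  (was 6)
#12 (0,6) H  (was 6)

CLASS = CONFLICT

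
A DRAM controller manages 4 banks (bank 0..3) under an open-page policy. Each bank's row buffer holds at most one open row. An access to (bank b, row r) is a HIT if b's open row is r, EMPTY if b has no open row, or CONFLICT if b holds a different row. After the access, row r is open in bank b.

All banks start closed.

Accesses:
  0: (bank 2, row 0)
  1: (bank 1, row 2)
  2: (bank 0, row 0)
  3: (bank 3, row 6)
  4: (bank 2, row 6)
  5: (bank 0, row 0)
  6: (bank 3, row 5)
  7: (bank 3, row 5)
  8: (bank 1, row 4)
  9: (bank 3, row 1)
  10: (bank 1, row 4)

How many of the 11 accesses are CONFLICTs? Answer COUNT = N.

  [0] b2 r0: no row ⇒ E
  [1] b1 r2: no row ⇒ E
  [2] b0 r0: no row ⇒ E
  [3] b3 r6: no row ⇒ E
  [4] b2 r6: had r0 ⇒ C
  [5] b0 r0: had r0 ⇒ H
  [6] b3 r5: had r6 ⇒ C
  [7] b3 r5: had r5 ⇒ H
  [8] b1 r4: had r2 ⇒ C
  [9] b3 r1: had r5 ⇒ C
  [10] b1 r4: had r4 ⇒ H

COUNT = 4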